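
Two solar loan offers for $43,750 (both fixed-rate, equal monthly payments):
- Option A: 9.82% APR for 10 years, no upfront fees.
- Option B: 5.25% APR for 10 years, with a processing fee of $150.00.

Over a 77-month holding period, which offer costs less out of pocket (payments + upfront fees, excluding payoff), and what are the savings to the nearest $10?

Option A: at 9.82% the monthly rate is 0.0081833, so the payment is 43,750 × 0.0081833 / (1 − 1.0081833^−120) = $573.81.
Option B: monthly rate = 5.25%/12 = 0.0043750; payment = 43,750 × 0.0043750 / (1 − (1+0.0043750)^−120) = $469.40.
Over 77 months: Option A costs 77 × $573.81 = $44,183.37; Option B costs 77 × $469.40 + $150.00 = $36,293.80.
Option B is cheaper by $44,183.37 − $36,293.80 = $7,889.57.

Option B by $7,890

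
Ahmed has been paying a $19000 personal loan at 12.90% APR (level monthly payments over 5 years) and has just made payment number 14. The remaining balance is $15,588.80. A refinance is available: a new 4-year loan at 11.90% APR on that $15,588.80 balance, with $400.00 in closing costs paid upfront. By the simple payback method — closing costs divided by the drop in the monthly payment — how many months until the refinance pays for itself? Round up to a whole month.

19 months

Current payment = 19,000 × 12.9%/12 / (1 − (1+0.0107500)^−60) = $431.34.
Refinanced payment = 15,588.80 × 0.0099167 / (1 − (1+0.0099167)^−48) = $409.75.
Monthly savings = $431.34 − $409.75 = $21.59.
Break-even = $400.00 / $21.59 = 18.53 → 19 months.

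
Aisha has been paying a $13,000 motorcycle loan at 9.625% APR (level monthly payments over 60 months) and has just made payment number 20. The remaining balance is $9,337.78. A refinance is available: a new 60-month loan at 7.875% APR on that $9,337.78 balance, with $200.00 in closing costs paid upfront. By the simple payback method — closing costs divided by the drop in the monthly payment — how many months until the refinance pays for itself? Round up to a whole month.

Current payment = 13,000 × 9.625%/12 / (1 − (1+0.0080208)^−60) = $273.82.
Refinanced payment = 9,337.78 × 0.0065625 / (1 − (1+0.0065625)^−60) = $188.78.
Monthly savings = $273.82 − $188.78 = $85.04.
Break-even = $200.00 / $85.04 = 2.35 → 3 months.

3 months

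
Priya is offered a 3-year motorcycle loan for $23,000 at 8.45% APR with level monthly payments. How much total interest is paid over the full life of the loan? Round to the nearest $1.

$3,119

At 8.45% the monthly rate is 0.0070417, so the payment is 23,000 × 0.0070417 / (1 − 1.0070417^−36) = $725.52.
Total paid = 36 × $725.52 = $26,118.72; interest = $26,118.72 − $23,000 = $3,118.72.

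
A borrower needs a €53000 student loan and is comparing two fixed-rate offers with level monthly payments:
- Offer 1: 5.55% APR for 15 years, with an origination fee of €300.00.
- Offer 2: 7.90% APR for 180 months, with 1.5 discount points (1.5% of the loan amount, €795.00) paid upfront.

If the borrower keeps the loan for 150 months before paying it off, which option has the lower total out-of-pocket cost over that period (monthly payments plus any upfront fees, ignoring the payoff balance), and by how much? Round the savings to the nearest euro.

Offer 1 by €10,842

Offer 1: at 5.55% the monthly rate is 0.0046250, so the payment is 53,000 × 0.0046250 / (1 − 1.0046250^−180) = €434.46.
Offer 2: monthly rate = 7.9%/12 = 0.0065833; payment = 53,000 × 0.0065833 / (1 − (1+0.0065833)^−180) = €503.44.
Over 150 months: Offer 1 costs 150 × €434.46 + €300.00 = €65,469.00; Offer 2 costs 150 × €503.44 + €795.00 = €76,311.00.
Offer 1 is cheaper by €76,311.00 − €65,469.00 = €10,842.00.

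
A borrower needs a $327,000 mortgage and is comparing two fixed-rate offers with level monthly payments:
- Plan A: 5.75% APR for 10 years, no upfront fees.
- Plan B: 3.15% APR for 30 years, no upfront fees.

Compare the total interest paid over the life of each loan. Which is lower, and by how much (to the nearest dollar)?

Plan A by $75,152

Plan A: monthly rate = 5.75%/12 = 0.0047917; payment = 327,000 × 0.0047917 / (1 − (1+0.0047917)^−120) = $3,589.45.
Total interest on Plan A = 120 × $3,589.45 − $327,000 = $103,734.00.
Plan B: monthly rate = 3.15%/12 = 0.0026250; payment = 327,000 × 0.0026250 / (1 − (1+0.0026250)^−360) = $1,405.24.
Total interest on Plan B = 360 × $1,405.24 − $327,000 = $178,886.40.
Plan A is lower by $75,152.40.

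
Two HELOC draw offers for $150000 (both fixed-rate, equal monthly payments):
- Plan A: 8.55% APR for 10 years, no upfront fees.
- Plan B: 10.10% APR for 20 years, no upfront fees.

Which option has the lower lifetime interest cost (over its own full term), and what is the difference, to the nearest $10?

Plan A: at 8.55% the monthly rate is 0.0071250, so the payment is 150,000 × 0.0071250 / (1 − 1.0071250^−120) = $1,863.80.
Total interest on Plan A = 120 × $1,863.80 − $150,000 = $73,656.00.
Plan B: monthly rate = 10.1%/12 = 0.0084167; payment = 150,000 × 0.0084167 / (1 − (1+0.0084167)^−240) = $1,457.48.
Total interest on Plan B = 240 × $1,457.48 − $150,000 = $199,795.20.
Plan A is lower by $126,139.20.

Plan A by $126,140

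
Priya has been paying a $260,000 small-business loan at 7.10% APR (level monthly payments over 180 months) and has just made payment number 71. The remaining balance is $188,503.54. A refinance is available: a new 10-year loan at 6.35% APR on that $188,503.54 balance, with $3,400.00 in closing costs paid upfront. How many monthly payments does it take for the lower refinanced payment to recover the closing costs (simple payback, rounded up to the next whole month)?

Current payment = 260,000 × 7.1%/12 / (1 − (1+0.0059167)^−180) = $2,351.51.
Refinanced payment = 188,503.54 × 0.0052917 / (1 − (1+0.0052917)^−120) = $2,126.06.
Monthly savings = $2,351.51 − $2,126.06 = $225.45.
Break-even = $3,400.00 / $225.45 = 15.08 → 16 months.

16 months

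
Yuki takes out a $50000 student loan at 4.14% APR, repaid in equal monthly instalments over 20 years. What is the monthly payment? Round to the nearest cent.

At 4.14% the monthly rate is 0.0034500, so the payment is 50,000 × 0.0034500 / (1 − 1.0034500^−240) = $306.69.

$306.69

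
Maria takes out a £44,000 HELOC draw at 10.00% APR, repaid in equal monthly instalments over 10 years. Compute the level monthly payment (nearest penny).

£581.46

At 10.00% the monthly rate is 0.0083333, so the payment is 44,000 × 0.0083333 / (1 − 1.0083333^−120) = £581.46.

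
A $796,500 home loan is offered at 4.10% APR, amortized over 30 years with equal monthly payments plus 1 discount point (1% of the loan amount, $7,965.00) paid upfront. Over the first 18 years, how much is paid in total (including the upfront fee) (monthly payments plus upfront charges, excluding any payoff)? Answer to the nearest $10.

At 4.10% the monthly rate is 0.0034167, so the payment is 796,500 × 0.0034167 / (1 − 1.0034167^−360) = $3,848.68.
Total outlay = 216 × $3,848.68 + $7,965.00 = $839,279.88.

$839,280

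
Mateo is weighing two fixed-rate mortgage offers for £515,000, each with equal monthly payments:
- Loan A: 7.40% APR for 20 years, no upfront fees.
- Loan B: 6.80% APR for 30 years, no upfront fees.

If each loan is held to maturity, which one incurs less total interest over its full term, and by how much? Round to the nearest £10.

Loan A by £220,500

Loan A: monthly rate = 7.4%/12 = 0.0061667; payment = 515,000 × 0.0061667 / (1 − (1+0.0061667)^−240) = £4,117.37.
Total interest on Loan A = 240 × £4,117.37 − £515,000 = £473,168.80.
Loan B: at 6.80% the monthly rate is 0.0056667, so the payment is 515,000 × 0.0056667 / (1 − 1.0056667^−360) = £3,357.41.
Total interest on Loan B = 360 × £3,357.41 − £515,000 = £693,667.60.
Loan A is lower by £220,498.80.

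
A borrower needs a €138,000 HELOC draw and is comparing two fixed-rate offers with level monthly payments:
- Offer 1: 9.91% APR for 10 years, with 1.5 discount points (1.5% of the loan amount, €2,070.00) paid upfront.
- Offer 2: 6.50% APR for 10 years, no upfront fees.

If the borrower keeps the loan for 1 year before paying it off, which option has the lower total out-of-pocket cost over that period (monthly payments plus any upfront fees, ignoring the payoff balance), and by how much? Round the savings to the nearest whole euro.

Offer 2 by €5,068

Offer 1: at 9.91% the monthly rate is 0.0082583, so the payment is 138,000 × 0.0082583 / (1 − 1.0082583^−120) = €1,816.81.
Offer 2: monthly rate = 6.5%/12 = 0.0054167; payment = 138,000 × 0.0054167 / (1 − (1+0.0054167)^−120) = €1,566.96.
Over 12 months: Offer 1 costs 12 × €1,816.81 + €2,070.00 = €23,871.72; Offer 2 costs 12 × €1,566.96 = €18,803.52.
Offer 2 is cheaper by €23,871.72 − €18,803.52 = €5,068.20.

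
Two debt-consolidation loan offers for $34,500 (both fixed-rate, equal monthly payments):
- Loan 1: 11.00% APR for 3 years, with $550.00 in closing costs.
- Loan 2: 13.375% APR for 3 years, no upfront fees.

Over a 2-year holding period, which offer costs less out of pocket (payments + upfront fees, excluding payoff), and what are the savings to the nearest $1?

Loan 1: at 11.00% the monthly rate is 0.0091667, so the payment is 34,500 × 0.0091667 / (1 − 1.0091667^−36) = $1,129.49.
Loan 2: at 13.375% the monthly rate is 0.0111458, so the payment is 34,500 × 0.0111458 / (1 − 1.0111458^−36) = $1,168.68.
Over 24 months: Loan 1 costs 24 × $1,129.49 + $550.00 = $27,657.76; Loan 2 costs 24 × $1,168.68 = $28,048.32.
Loan 1 is cheaper by $28,048.32 − $27,657.76 = $390.56.

Loan 1 by $391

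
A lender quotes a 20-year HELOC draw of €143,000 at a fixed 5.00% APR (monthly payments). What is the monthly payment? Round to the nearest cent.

€943.74

At 5.00% the monthly rate is 0.0041667, so the payment is 143,000 × 0.0041667 / (1 − 1.0041667^−240) = €943.74.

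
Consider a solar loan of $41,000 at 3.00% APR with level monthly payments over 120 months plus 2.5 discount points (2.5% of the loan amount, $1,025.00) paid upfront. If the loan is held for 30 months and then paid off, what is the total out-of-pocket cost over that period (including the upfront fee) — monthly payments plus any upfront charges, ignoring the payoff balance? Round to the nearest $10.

$12,900

At 3.00% the monthly rate is 0.0025000, so the payment is 41,000 × 0.0025000 / (1 − 1.0025000^−120) = $395.90.
Total outlay = 30 × $395.90 + $1,025.00 = $12,902.00.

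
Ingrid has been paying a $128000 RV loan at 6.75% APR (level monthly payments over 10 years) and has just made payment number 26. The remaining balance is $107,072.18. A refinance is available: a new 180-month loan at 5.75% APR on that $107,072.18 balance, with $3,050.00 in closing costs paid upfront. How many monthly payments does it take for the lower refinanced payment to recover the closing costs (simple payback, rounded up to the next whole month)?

Current payment = 128,000 × 6.75%/12 / (1 − (1+0.0056250)^−120) = $1,469.75.
Refinanced payment = 107,072.18 × 0.0047917 / (1 − (1+0.0047917)^−180) = $889.14.
Monthly savings = $1,469.75 − $889.14 = $580.61.
Break-even = $3,050.00 / $580.61 = 5.25 → 6 months.

6 months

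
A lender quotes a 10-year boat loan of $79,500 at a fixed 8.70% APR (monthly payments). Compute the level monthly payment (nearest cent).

$994.21

Monthly rate = 8.7%/12 = 0.0072500; payment = 79,500 × 0.0072500 / (1 − (1+0.0072500)^−120) = $994.21.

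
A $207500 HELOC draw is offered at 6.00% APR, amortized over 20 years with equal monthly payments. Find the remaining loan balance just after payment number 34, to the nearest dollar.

$190,901

With monthly rate i = 6%/12 = 0.0050000, the balance after k of n payments is P · [(1+i)^n − (1+i)^k] / [(1+i)^n − 1].
(1+0.0050000)^240 = 3.31020448 and (1+0.0050000)^34 = 1.18480288, so the balance is 207,500 × (3.31020448 − 1.18480288) / (3.31020448 − 1) = $190,901.21.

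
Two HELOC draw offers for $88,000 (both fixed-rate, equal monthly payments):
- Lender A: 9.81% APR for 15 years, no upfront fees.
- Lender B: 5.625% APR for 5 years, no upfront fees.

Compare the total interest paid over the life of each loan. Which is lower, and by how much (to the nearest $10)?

Lender B by $67,220

Lender A: monthly rate = 9.81%/12 = 0.0081750; payment = 88,000 × 0.0081750 / (1 − (1+0.0081750)^−180) = $935.45.
Total interest on Lender A = 180 × $935.45 − $88,000 = $80,381.00.
Lender B: at 5.625% the monthly rate is 0.0046875, so the payment is 88,000 × 0.0046875 / (1 − 1.0046875^−60) = $1,685.98.
Total interest on Lender B = 60 × $1,685.98 − $88,000 = $13,158.80.
Lender B is lower by $67,222.20.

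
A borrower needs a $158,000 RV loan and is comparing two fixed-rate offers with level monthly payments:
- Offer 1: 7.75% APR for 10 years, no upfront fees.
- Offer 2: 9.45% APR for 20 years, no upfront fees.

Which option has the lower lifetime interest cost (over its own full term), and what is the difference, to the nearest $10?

Offer 1 by $124,690

Offer 1: monthly rate = 7.75%/12 = 0.0064583; payment = 158,000 × 0.0064583 / (1 − (1+0.0064583)^−120) = $1,896.17.
Total interest on Offer 1 = 120 × $1,896.17 − $158,000 = $69,540.40.
Offer 2: monthly rate = 9.45%/12 = 0.0078750; payment = 158,000 × 0.0078750 / (1 − (1+0.0078750)^−240) = $1,467.61.
Total interest on Offer 2 = 240 × $1,467.61 − $158,000 = $194,226.40.
Offer 1 is lower by $124,686.00.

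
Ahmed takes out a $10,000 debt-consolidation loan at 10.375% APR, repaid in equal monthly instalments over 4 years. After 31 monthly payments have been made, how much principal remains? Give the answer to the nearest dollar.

$4,022

With monthly rate i = 10.375%/12 = 0.0086458, the balance after k of n payments is P · [(1+i)^n − (1+i)^k] / [(1+i)^n − 1].
(1+0.0086458)^48 = 1.51167191 and (1+0.0086458)^31 = 1.30586915, so the balance is 10,000 × (1.51167191 − 1.30586915) / (1.51167191 − 1) = $4,022.16.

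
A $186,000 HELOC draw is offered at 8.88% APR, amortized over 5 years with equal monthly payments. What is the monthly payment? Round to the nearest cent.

$3,850.23

Monthly rate = 8.88%/12 = 0.0074000; payment = 186,000 × 0.0074000 / (1 − (1+0.0074000)^−60) = $3,850.23.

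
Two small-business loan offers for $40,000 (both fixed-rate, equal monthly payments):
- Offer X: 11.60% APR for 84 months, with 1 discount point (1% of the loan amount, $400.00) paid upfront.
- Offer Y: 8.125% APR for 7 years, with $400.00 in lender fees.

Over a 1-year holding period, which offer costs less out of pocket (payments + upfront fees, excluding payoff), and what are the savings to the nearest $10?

Offer Y by $860

Offer X: monthly rate = 11.6%/12 = 0.0096667; payment = 40,000 × 0.0096667 / (1 − (1+0.0096667)^−84) = $697.58.
Offer Y: at 8.125% the monthly rate is 0.0067708, so the payment is 40,000 × 0.0067708 / (1 − 1.0067708^−84) = $625.94.
Over 12 months: Offer X costs 12 × $697.58 + $400.00 = $8,770.96; Offer Y costs 12 × $625.94 + $400.00 = $7,911.28.
Offer Y is cheaper by $8,770.96 − $7,911.28 = $859.68.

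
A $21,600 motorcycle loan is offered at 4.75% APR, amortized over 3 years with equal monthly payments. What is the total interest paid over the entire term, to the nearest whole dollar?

At 4.75% the monthly rate is 0.0039583, so the payment is 21,600 × 0.0039583 / (1 − 1.0039583^−36) = $644.95.
Total paid = 36 × $644.95 = $23,218.20; interest = $23,218.20 − $21,600 = $1,618.20.

$1,618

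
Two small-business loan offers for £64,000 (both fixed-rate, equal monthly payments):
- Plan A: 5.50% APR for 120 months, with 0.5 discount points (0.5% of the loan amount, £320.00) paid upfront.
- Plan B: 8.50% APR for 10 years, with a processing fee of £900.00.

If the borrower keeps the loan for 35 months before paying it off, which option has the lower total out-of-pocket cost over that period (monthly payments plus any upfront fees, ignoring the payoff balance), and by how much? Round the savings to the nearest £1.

Plan A by £4,043

Plan A: monthly rate = 5.5%/12 = 0.0045833; payment = 64,000 × 0.0045833 / (1 − (1+0.0045833)^−120) = £694.57.
Plan B: at 8.50% the monthly rate is 0.0070833, so the payment is 64,000 × 0.0070833 / (1 − 1.0070833^−120) = £793.51.
Over 35 months: Plan A costs 35 × £694.57 + £320.00 = £24,629.95; Plan B costs 35 × £793.51 + £900.00 = £28,672.85.
Plan A is cheaper by £28,672.85 − £24,629.95 = £4,042.90.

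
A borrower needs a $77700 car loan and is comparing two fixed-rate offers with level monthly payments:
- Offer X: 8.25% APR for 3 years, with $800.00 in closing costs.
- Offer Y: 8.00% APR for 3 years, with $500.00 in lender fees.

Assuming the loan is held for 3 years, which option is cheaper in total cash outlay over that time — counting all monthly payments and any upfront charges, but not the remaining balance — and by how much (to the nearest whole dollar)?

Offer X: monthly rate = 8.25%/12 = 0.0068750; payment = 77,700 × 0.0068750 / (1 − (1+0.0068750)^−36) = $2,443.81.
Offer Y: at 8.00% the monthly rate is 0.0066667, so the payment is 77,700 × 0.0066667 / (1 − 1.0066667^−36) = $2,434.84.
Over 36 months: Offer X costs 36 × $2,443.81 + $800.00 = $88,777.16; Offer Y costs 36 × $2,434.84 + $500.00 = $88,154.24.
Offer Y is cheaper by $88,777.16 − $88,154.24 = $622.92.

Offer Y by $623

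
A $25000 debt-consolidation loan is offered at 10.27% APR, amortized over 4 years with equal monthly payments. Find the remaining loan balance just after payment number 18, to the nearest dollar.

$16,799

With monthly rate i = 10.27%/12 = 0.0085583, the balance after k of n payments is P · [(1+i)^n − (1+i)^k] / [(1+i)^n − 1].
(1+0.0085583)^48 = 1.50539013 and (1+0.0085583)^18 = 1.16578483, so the balance is 25,000 × (1.50539013 − 1.16578483) / (1.50539013 − 1) = $16,799.17.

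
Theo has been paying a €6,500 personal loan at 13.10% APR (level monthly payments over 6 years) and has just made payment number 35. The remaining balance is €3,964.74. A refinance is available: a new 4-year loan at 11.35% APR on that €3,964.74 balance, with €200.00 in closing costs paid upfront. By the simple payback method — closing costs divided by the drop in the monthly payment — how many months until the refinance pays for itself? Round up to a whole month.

8 months

Current payment = 6,500 × 13.1%/12 / (1 − (1+0.0109167)^−72) = €130.82.
Refinanced payment = 3,964.74 × 0.0094583 / (1 − (1+0.0094583)^−48) = €103.15.
Monthly savings = €130.82 − €103.15 = €27.67.
Break-even = €200.00 / €27.67 = 7.23 → 8 months.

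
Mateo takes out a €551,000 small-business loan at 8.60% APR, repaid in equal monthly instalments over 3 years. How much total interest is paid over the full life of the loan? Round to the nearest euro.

Monthly rate = 8.6%/12 = 0.0071667; payment = 551,000 × 0.0071667 / (1 − (1+0.0071667)^−36) = €17,419.26.
Total paid = 36 × €17,419.26 = €627,093.36; interest = €627,093.36 − €551,000 = €76,093.36.

€76,093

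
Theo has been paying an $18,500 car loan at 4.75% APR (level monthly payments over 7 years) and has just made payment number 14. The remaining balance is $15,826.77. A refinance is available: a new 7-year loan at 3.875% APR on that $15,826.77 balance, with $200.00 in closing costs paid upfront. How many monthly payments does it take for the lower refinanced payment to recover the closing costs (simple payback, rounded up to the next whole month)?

Current payment = 18,500 × 4.75%/12 / (1 − (1+0.0039583)^−84) = $259.31.
Refinanced payment = 15,826.77 × 0.0032292 / (1 − (1+0.0032292)^−84) = $215.42.
Monthly savings = $259.31 − $215.42 = $43.89.
Break-even = $200.00 / $43.89 = 4.56 → 5 months.

5 months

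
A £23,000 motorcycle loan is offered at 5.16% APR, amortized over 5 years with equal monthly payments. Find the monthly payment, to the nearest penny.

At 5.16% the monthly rate is 0.0043000, so the payment is 23,000 × 0.0043000 / (1 − 1.0043000^−60) = £435.73.

£435.73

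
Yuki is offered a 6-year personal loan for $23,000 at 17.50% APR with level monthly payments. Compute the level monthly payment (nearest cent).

$518.10

At 17.50% the monthly rate is 0.0145833, so the payment is 23,000 × 0.0145833 / (1 − 1.0145833^−72) = $518.10.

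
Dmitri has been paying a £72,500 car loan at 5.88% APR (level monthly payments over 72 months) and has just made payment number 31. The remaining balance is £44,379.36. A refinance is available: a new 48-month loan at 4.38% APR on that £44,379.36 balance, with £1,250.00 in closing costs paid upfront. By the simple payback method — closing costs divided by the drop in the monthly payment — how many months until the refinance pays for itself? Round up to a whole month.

7 months

Current payment = 72,500 × 5.88%/12 / (1 − (1+0.0049000)^−72) = £1,197.43.
Refinanced payment = 44,379.36 × 0.0036500 / (1 − (1+0.0036500)^−48) = £1,009.61.
Monthly savings = £1,197.43 − £1,009.61 = £187.82.
Break-even = £1,250.00 / £187.82 = 6.66 → 7 months.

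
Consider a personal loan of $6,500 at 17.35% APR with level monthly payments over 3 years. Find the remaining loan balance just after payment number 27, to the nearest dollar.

$1,952

With monthly rate i = 17.35%/12 = 0.0144583, the balance after k of n payments is P · [(1+i)^n − (1+i)^k] / [(1+i)^n − 1].
(1+0.0144583)^36 = 1.67660866 and (1+0.0144583)^27 = 1.47341056, so the balance is 6,500 × (1.67660866 − 1.47341056) / (1.67660866 − 1) = $1,952.07.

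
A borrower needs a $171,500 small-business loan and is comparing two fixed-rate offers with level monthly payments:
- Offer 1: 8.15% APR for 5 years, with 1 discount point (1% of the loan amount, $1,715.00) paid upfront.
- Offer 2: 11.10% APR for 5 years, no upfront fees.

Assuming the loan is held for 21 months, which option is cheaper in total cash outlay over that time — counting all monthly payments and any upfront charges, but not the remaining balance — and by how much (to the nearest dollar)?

Offer 1 by $3,486

Offer 1: at 8.15% the monthly rate is 0.0067917, so the payment is 171,500 × 0.0067917 / (1 − 1.0067917^−60) = $3,489.73.
Offer 2: at 11.10% the monthly rate is 0.0092500, so the payment is 171,500 × 0.0092500 / (1 − 1.0092500^−60) = $3,737.38.
Over 21 months: Offer 1 costs 21 × $3,489.73 + $1,715.00 = $74,999.33; Offer 2 costs 21 × $3,737.38 = $78,484.98.
Offer 1 is cheaper by $78,484.98 − $74,999.33 = $3,485.65.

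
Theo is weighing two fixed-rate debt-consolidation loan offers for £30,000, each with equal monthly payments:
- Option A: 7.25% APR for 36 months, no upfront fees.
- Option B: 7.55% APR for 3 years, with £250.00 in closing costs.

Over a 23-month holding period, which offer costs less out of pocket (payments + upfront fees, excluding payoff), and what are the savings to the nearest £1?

Option A: at 7.25% the monthly rate is 0.0060417, so the payment is 30,000 × 0.0060417 / (1 − 1.0060417^−36) = £929.75.
Option B: at 7.55% the monthly rate is 0.0062917, so the payment is 30,000 × 0.0062917 / (1 − 1.0062917^−36) = £933.88.
Over 23 months: Option A costs 23 × £929.75 = £21,384.25; Option B costs 23 × £933.88 + £250.00 = £21,729.24.
Option A is cheaper by £21,729.24 − £21,384.25 = £344.99.

Option A by £345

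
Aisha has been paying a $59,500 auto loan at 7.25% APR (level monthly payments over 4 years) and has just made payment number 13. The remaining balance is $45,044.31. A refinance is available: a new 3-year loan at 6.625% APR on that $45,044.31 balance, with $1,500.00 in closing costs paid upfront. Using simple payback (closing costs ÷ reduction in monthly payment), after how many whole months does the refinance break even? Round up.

31 months

Current payment = 59,500 × 7.25%/12 / (1 − (1+0.0060417)^−48) = $1,431.71.
Refinanced payment = 45,044.31 × 0.0055208 / (1 − (1+0.0055208)^−36) = $1,383.13.
Monthly savings = $1,431.71 − $1,383.13 = $48.58.
Break-even = $1,500.00 / $48.58 = 30.88 → 31 months.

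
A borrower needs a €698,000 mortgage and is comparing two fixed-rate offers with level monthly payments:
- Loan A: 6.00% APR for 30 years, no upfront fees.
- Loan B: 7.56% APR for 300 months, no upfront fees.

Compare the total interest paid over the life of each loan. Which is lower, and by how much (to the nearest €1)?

Loan A: monthly rate = 6%/12 = 0.0050000; payment = 698,000 × 0.0050000 / (1 − (1+0.0050000)^−360) = €4,184.86.
Total interest on Loan A = 360 × €4,184.86 − €698,000 = €808,549.60.
Loan B: at 7.56% the monthly rate is 0.0063000, so the payment is 698,000 × 0.0063000 / (1 − 1.0063000^−300) = €5,185.43.
Total interest on Loan B = 300 × €5,185.43 − €698,000 = €857,629.00.
Loan A is lower by €49,079.40.

Loan A by €49,079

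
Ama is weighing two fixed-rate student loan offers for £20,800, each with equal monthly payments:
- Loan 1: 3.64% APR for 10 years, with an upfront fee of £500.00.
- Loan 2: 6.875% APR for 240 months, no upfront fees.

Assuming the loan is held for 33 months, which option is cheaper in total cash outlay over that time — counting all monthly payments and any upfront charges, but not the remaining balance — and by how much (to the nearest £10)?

Loan 2 by £2,060

Loan 1: at 3.64% the monthly rate is 0.0030333, so the payment is 20,800 × 0.0030333 / (1 − 1.0030333^−120) = £207.05.
Loan 2: monthly rate = 6.875%/12 = 0.0057292; payment = 20,800 × 0.0057292 / (1 − (1+0.0057292)^−240) = £159.71.
Over 33 months: Loan 1 costs 33 × £207.05 + £500.00 = £7,332.65; Loan 2 costs 33 × £159.71 = £5,270.43.
Loan 2 is cheaper by £7,332.65 − £5,270.43 = £2,062.22.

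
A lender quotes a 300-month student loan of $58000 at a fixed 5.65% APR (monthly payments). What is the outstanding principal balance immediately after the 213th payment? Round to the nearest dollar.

With monthly rate i = 5.65%/12 = 0.0047083, the balance after k of n payments is P · [(1+i)^n − (1+i)^k] / [(1+i)^n − 1].
(1+0.0047083)^300 = 4.09261914 and (1+0.0047083)^213 = 2.71969965, so the balance is 58,000 × (4.09261914 − 2.71969965) / (4.09261914 − 1) = $25,748.19.

$25,748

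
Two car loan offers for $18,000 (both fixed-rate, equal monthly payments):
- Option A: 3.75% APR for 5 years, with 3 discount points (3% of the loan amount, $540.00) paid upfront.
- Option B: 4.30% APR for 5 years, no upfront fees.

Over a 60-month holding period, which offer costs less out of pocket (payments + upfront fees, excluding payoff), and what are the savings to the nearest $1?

Option B by $272

Option A: at 3.75% the monthly rate is 0.0031250, so the payment is 18,000 × 0.0031250 / (1 − 1.0031250^−60) = $329.47.
Option B: monthly rate = 4.3%/12 = 0.0035833; payment = 18,000 × 0.0035833 / (1 − (1+0.0035833)^−60) = $333.94.
Over 60 months: Option A costs 60 × $329.47 + $540.00 = $20,308.20; Option B costs 60 × $333.94 = $20,036.40.
Option B is cheaper by $20,308.20 − $20,036.40 = $271.80.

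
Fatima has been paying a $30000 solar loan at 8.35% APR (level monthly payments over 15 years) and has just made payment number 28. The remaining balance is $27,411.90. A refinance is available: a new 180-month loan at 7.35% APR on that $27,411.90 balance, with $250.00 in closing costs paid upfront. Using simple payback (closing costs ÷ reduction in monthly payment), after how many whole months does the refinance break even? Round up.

Current payment = 30,000 × 8.35%/12 / (1 − (1+0.0069583)^−180) = $292.79.
Refinanced payment = 27,411.90 × 0.0061250 / (1 − (1+0.0061250)^−180) = $251.78.
Monthly savings = $292.79 − $251.78 = $41.01.
Break-even = $250.00 / $41.01 = 6.10 → 7 months.

7 months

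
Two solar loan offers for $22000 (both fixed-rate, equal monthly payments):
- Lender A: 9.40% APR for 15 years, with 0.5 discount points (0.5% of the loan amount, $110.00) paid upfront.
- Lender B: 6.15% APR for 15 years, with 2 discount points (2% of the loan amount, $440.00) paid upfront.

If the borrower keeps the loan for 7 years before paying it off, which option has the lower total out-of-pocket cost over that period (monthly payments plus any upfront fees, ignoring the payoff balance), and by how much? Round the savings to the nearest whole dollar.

Lender B by $3,111

Lender A: at 9.40% the monthly rate is 0.0078333, so the payment is 22,000 × 0.0078333 / (1 − 1.0078333^−180) = $228.40.
Lender B: monthly rate = 6.15%/12 = 0.0051250; payment = 22,000 × 0.0051250 / (1 − (1+0.0051250)^−180) = $187.44.
Over 84 months: Lender A costs 84 × $228.40 + $110.00 = $19,295.60; Lender B costs 84 × $187.44 + $440.00 = $16,184.96.
Lender B is cheaper by $19,295.60 − $16,184.96 = $3,110.64.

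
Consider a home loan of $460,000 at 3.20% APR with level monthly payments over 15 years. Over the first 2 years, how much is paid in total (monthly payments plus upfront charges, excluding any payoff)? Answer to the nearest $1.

At 3.20% the monthly rate is 0.0026667, so the payment is 460,000 × 0.0026667 / (1 − 1.0026667^−180) = $3,221.11.
Total outlay = 24 × $3,221.11 = $77,306.64.

$77,307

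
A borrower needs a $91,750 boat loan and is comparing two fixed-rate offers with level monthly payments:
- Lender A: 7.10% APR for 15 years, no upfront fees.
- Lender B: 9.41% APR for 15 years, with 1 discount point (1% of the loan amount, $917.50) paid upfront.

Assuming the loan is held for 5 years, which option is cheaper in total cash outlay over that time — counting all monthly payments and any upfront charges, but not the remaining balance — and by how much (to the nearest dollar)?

Lender A: monthly rate = 7.1%/12 = 0.0059167; payment = 91,750 × 0.0059167 / (1 − (1+0.0059167)^−180) = $829.81.
Lender B: at 9.41% the monthly rate is 0.0078417, so the payment is 91,750 × 0.0078417 / (1 − 1.0078417^−180) = $953.10.
Over 60 months: Lender A costs 60 × $829.81 = $49,788.60; Lender B costs 60 × $953.10 + $917.50 = $58,103.50.
Lender A is cheaper by $58,103.50 − $49,788.60 = $8,314.90.

Lender A by $8,315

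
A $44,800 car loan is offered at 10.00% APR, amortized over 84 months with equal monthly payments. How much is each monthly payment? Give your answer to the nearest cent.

Monthly rate = 10%/12 = 0.0083333; payment = 44,800 × 0.0083333 / (1 − (1+0.0083333)^−84) = $743.73.

$743.73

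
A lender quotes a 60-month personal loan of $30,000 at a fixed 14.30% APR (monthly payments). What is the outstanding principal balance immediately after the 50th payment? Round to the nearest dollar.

$6,588

With monthly rate i = 14.3%/12 = 0.0119167, the balance after k of n payments is P · [(1+i)^n − (1+i)^k] / [(1+i)^n − 1].
(1+0.0119167)^60 = 2.03556483 and (1+0.0119167)^50 = 1.80816246, so the balance is 30,000 × (2.03556483 − 1.80816246) / (2.03556483 − 1) = $6,587.78.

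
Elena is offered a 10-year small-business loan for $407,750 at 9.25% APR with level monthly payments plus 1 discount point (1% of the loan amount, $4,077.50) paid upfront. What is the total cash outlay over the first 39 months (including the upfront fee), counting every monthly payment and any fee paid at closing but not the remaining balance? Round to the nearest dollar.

$207,678

Monthly rate = 9.25%/12 = 0.0077083; payment = 407,750 × 0.0077083 / (1 − (1+0.0077083)^−120) = $5,220.53.
Total outlay = 39 × $5,220.53 + $4,077.50 = $207,678.17.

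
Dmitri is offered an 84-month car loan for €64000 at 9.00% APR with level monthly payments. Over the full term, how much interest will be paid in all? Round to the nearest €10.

Monthly rate = 9%/12 = 0.0075000; payment = 64,000 × 0.0075000 / (1 − (1+0.0075000)^−84) = €1,029.70.
Total paid = 84 × €1,029.70 = €86,494.80; interest = €86,494.80 − €64,000 = €22,494.80.

€22,490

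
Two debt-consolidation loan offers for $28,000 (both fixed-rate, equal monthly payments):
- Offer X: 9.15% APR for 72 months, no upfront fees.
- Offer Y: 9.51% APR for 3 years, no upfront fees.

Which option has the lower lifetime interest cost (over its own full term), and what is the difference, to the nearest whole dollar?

Offer Y by $4,196

Offer X: monthly rate = 9.15%/12 = 0.0076250; payment = 28,000 × 0.0076250 / (1 − (1+0.0076250)^−72) = $506.80.
Total interest on Offer X = 72 × $506.80 − $28,000 = $8,489.60.
Offer Y: at 9.51% the monthly rate is 0.0079250, so the payment is 28,000 × 0.0079250 / (1 − 1.0079250^−36) = $897.05.
Total interest on Offer Y = 36 × $897.05 − $28,000 = $4,293.80.
Offer Y is lower by $4,195.80.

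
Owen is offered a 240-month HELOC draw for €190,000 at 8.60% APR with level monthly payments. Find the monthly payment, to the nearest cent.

At 8.60% the monthly rate is 0.0071667, so the payment is 190,000 × 0.0071667 / (1 − 1.0071667^−240) = €1,660.91.

€1,660.91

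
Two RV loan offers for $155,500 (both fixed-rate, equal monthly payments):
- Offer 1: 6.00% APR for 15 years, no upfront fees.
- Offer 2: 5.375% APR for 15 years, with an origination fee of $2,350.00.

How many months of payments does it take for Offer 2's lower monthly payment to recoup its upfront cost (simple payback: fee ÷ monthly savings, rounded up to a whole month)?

46 months

Offer 1: at 6.00% the monthly rate is 0.0050000, so the payment is 155,500 × 0.0050000 / (1 − 1.0050000^−180) = $1,312.20.
Offer 2: at 5.375% the monthly rate is 0.0044792, so the payment is 155,500 × 0.0044792 / (1 − 1.0044792^−180) = $1,260.27.
Monthly savings = $1,312.20 − $1,260.27 = $51.93.
Break-even = $2,350.00 / $51.93 = 45.25 → 46 months.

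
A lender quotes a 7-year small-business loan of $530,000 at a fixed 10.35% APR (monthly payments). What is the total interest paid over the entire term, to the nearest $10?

At 10.35% the monthly rate is 0.0086250, so the payment is 530,000 × 0.0086250 / (1 − 1.0086250^−84) = $8,894.77.
Total paid = 84 × $8,894.77 = $747,160.68; interest = $747,160.68 − $530,000 = $217,160.68.

$217,160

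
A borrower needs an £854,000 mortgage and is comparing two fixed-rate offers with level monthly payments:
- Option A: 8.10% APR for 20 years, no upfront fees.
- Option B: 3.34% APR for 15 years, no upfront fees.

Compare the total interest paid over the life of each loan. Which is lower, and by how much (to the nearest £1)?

Option A: monthly rate = 8.1%/12 = 0.0067500; payment = 854,000 × 0.0067500 / (1 − (1+0.0067500)^−240) = £7,196.44.
Total interest on Option A = 240 × £7,196.44 − £854,000 = £873,145.60.
Option B: monthly rate = 3.34%/12 = 0.0027833; payment = 854,000 × 0.0027833 / (1 − (1+0.0027833)^−180) = £6,038.22.
Total interest on Option B = 180 × £6,038.22 − £854,000 = £232,879.60.
Option B is lower by £640,266.00.

Option B by £640,266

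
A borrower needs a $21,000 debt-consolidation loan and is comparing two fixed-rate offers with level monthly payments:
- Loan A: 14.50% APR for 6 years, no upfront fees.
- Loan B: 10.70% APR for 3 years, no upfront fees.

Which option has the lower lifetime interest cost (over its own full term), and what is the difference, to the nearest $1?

Loan A: monthly rate = 14.5%/12 = 0.0120833; payment = 21,000 × 0.0120833 / (1 − (1+0.0120833)^−72) = $438.36.
Total interest on Loan A = 72 × $438.36 − $21,000 = $10,561.92.
Loan B: monthly rate = 10.7%/12 = 0.0089167; payment = 21,000 × 0.0089167 / (1 − (1+0.0089167)^−36) = $684.53.
Total interest on Loan B = 36 × $684.53 − $21,000 = $3,643.08.
Loan B is lower by $6,918.84.

Loan B by $6,919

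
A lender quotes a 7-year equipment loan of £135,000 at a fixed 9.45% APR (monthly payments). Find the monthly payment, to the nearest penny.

£2,202.98

At 9.45% the monthly rate is 0.0078750, so the payment is 135,000 × 0.0078750 / (1 − 1.0078750^−84) = £2,202.98.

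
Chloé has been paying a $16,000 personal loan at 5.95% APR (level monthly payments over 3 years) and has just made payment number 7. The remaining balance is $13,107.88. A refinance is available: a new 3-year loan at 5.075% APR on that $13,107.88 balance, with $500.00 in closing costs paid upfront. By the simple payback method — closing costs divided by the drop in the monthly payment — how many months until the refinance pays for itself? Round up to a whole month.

Current payment = 16,000 × 5.95%/12 / (1 − (1+0.0049583)^−36) = $486.39.
Refinanced payment = 13,107.88 × 0.0042292 / (1 − (1+0.0042292)^−36) = $393.30.
Monthly savings = $486.39 − $393.30 = $93.09.
Break-even = $500.00 / $93.09 = 5.37 → 6 months.

6 months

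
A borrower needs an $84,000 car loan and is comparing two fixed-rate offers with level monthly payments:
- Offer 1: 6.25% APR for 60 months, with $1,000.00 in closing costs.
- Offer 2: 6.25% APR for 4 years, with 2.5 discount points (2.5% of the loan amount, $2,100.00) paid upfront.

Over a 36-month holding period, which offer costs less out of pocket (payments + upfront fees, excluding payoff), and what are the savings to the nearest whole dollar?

Offer 1 by $13,651

Offer 1: at 6.25% the monthly rate is 0.0052083, so the payment is 84,000 × 0.0052083 / (1 − 1.0052083^−60) = $1,633.74.
Offer 2: monthly rate = 6.25%/12 = 0.0052083; payment = 84,000 × 0.0052083 / (1 − (1+0.0052083)^−48) = $1,982.38.
Over 36 months: Offer 1 costs 36 × $1,633.74 + $1,000.00 = $59,814.64; Offer 2 costs 36 × $1,982.38 + $2,100.00 = $73,465.68.
Offer 1 is cheaper by $73,465.68 − $59,814.64 = $13,651.04.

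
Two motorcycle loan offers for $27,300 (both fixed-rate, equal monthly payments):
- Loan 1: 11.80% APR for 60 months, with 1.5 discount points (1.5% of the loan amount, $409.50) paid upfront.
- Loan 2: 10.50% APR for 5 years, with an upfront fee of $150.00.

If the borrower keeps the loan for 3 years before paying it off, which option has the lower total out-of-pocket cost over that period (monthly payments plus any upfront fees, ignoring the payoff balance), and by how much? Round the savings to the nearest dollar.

Loan 2 by $898

Loan 1: at 11.80% the monthly rate is 0.0098333, so the payment is 27,300 × 0.0098333 / (1 − 1.0098333^−60) = $604.52.
Loan 2: at 10.50% the monthly rate is 0.0087500, so the payment is 27,300 × 0.0087500 / (1 − 1.0087500^−60) = $586.78.
Over 36 months: Loan 1 costs 36 × $604.52 + $409.50 = $22,172.22; Loan 2 costs 36 × $586.78 + $150.00 = $21,274.08.
Loan 2 is cheaper by $22,172.22 − $21,274.08 = $898.14.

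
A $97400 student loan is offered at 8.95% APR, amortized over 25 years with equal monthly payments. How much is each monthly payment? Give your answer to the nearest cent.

$814.04

Monthly rate = 8.95%/12 = 0.0074583; payment = 97,400 × 0.0074583 / (1 − (1+0.0074583)^−300) = $814.04.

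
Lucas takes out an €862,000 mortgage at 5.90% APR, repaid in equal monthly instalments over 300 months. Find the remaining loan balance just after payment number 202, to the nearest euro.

With monthly rate i = 5.9%/12 = 0.0049167, the balance after k of n payments is P · [(1+i)^n − (1+i)^k] / [(1+i)^n − 1].
(1+0.0049167)^300 = 4.35526649 and (1+0.0049167)^202 = 2.69320815, so the balance is 862,000 × (4.35526649 − 2.69320815) / (4.35526649 − 1) = €426,998.66.

€426,999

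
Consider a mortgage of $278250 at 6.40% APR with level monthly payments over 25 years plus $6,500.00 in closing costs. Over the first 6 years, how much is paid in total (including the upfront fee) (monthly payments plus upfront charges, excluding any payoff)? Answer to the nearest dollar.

At 6.40% the monthly rate is 0.0053333, so the payment is 278,250 × 0.0053333 / (1 − 1.0053333^−300) = $1,861.41.
Total outlay = 72 × $1,861.41 + $6,500.00 = $140,521.52.

$140,522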